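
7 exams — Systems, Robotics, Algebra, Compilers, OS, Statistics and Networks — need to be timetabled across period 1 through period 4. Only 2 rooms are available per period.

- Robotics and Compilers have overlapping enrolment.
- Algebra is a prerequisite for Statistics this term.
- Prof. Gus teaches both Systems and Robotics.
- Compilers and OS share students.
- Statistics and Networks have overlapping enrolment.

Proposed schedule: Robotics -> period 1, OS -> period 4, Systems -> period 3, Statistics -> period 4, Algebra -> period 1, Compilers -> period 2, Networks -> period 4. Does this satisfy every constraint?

Compilers and OS share students — holds.
Robotics and Compilers have overlapping enrolment — holds.
Only 2 rooms are available per period — violated.
Algebra is a prerequisite for Statistics this term — holds.
Statistics and Networks have overlapping enrolment — violated.
Prof. Gus teaches both Systems and Robotics — holds.

No. Statistics and Networks have overlapping enrolment is not satisfied.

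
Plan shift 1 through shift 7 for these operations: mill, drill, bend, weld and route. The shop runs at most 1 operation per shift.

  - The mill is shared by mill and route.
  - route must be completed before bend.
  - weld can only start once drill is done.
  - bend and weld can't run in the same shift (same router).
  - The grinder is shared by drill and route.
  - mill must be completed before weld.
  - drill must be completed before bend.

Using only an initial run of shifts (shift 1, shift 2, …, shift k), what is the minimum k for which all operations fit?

5 shifts

The precedence chain requires at least 2 distinct shifts.
With at most 1 per shift and 5 operations, at least 5 shifts are needed.
5 works (last occupied shift: shift 5): for example route in shift 2, mill in shift 4, weld in shift 5, bend in shift 3, drill in shift 1.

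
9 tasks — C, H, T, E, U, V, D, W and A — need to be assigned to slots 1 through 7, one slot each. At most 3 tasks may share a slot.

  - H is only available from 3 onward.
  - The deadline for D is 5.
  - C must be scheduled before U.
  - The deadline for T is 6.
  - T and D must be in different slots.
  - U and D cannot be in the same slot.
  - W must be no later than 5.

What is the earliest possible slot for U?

2

Precedence pushes U to at least 2.
U at 2 is achievable: E=2; D=1; V=3; T=2; W=1; A=3; U=2; H=3; C=1.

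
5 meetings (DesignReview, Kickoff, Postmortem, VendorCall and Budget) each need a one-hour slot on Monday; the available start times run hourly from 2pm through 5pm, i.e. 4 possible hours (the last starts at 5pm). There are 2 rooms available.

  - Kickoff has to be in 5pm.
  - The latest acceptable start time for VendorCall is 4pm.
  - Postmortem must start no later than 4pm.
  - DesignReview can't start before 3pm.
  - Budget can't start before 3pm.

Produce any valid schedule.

Budget in 3pm, Kickoff in 5pm, DesignReview in 3pm, VendorCall in 2pm, Postmortem in 2pm

Checking: Kickoff=5pm in [5pm,5pm]; Budget=3pm in [3pm,5pm]; Postmortem=2pm in [2pm,4pm]; DesignReview=3pm in [3pm,5pm]; VendorCall=2pm in [2pm,4pm]; max 2 per hour (cap 2).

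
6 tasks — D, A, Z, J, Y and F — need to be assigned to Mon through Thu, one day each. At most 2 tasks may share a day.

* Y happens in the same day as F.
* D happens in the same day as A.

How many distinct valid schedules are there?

48

Splitting on D: it can be Mon (12), Tue (12), Wed (12), Thu (12). Listing each branch's schedules as (A, Z, J, Y, F):
D=Mon: (Mon,Tue,Tue,Wed,Wed) (Mon,Tue,Tue,Thu,Thu) (Mon,Tue,Wed,Thu,Thu) (Mon,Tue,Thu,Wed,Wed) (Mon,Wed,Tue,Thu,Thu) (Mon,Wed,Wed,Tue,Tue) (Mon,Wed,Wed,Thu,Thu) (Mon,Wed,Thu,Tue,Tue) (Mon,Thu,Tue,Wed,Wed) (Mon,Thu,Wed,Tue,Tue) (Mon,Thu,Thu,Tue,Tue) (Mon,Thu,Thu,Wed,Wed) — 12.
D=Tue: (Tue,Mon,Mon,Wed,Wed) (Tue,Mon,Mon,Thu,Thu) (Tue,Mon,Wed,Thu,Thu) (Tue,Mon,Thu,Wed,Wed) (Tue,Wed,Mon,Thu,Thu) (Tue,Wed,Wed,Mon,Mon) (Tue,Wed,Wed,Thu,Thu) (Tue,Wed,Thu,Mon,Mon) (Tue,Thu,Mon,Wed,Wed) (Tue,Thu,Wed,Mon,Mon) (Tue,Thu,Thu,Mon,Mon) (Tue,Thu,Thu,Wed,Wed) — 12.
D=Wed: (Wed,Mon,Mon,Tue,Tue) (Wed,Mon,Mon,Thu,Thu) (Wed,Mon,Tue,Thu,Thu) (Wed,Mon,Thu,Tue,Tue) (Wed,Tue,Mon,Thu,Thu) (Wed,Tue,Tue,Mon,Mon) (Wed,Tue,Tue,Thu,Thu) (Wed,Tue,Thu,Mon,Mon) (Wed,Thu,Mon,Tue,Tue) (Wed,Thu,Tue,Mon,Mon) (Wed,Thu,Thu,Mon,Mon) (Wed,Thu,Thu,Tue,Tue) — 12.
D=Thu: (Thu,Mon,Mon,Tue,Tue) (Thu,Mon,Mon,Wed,Wed) (Thu,Mon,Tue,Wed,Wed) (Thu,Mon,Wed,Tue,Tue) (Thu,Tue,Mon,Wed,Wed) (Thu,Tue,Tue,Mon,Mon) (Thu,Tue,Tue,Wed,Wed) (Thu,Tue,Wed,Mon,Mon) (Thu,Wed,Mon,Tue,Tue) (Thu,Wed,Tue,Mon,Mon) (Thu,Wed,Wed,Mon,Mon) (Thu,Wed,Wed,Tue,Tue) — 12.
Summing: 12 + 12 + 12 + 12 = 48.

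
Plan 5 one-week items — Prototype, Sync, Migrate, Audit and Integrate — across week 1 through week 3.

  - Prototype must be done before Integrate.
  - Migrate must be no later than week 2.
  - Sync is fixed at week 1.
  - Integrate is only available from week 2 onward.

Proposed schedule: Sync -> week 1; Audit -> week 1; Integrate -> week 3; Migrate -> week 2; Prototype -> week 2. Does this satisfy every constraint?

Sync is fixed at week 1 — holds.
Migrate must be no later than week 2 — holds.
Integrate is only available from week 2 onward — holds.
Prototype must be done before Integrate — holds.

Yes, all constraints hold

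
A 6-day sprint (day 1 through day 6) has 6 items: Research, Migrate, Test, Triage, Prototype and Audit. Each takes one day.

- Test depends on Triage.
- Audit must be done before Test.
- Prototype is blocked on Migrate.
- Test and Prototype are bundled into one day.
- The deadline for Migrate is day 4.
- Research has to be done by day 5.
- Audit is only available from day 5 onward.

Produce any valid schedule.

Audit in day 5, Test in day 6, Prototype in day 6, Triage in day 1, Research in day 1, Migrate in day 1

Checking: Triage(day 1) before Test(day 6); Audit(day 5) before Test(day 6); Migrate(day 1) before Prototype(day 6); Test = Prototype = day 6; Migrate=day 1 in [day 1,day 4]; Audit=day 5 in [day 5,day 6]; Research=day 1 in [day 1,day 5].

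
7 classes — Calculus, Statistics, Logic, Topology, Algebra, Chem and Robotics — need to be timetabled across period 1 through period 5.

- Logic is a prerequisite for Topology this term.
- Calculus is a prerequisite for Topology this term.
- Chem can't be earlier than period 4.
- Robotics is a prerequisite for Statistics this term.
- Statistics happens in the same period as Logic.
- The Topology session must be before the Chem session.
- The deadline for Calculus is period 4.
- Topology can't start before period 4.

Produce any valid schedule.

Algebra in period 1, Topology in period 4, Robotics in period 1, Logic in period 2, Chem in period 5, Calculus in period 1, Statistics in period 2

Checking: Calculus(period 1) before Topology(period 4); Logic(period 2) before Topology(period 4); Topology(period 4) before Chem(period 5); Robotics(period 1) before Statistics(period 2); Statistics = Logic = period 2; Topology=period 4 in [period 4,period 5]; Chem=period 5 in [period 4,period 5]; Calculus=period 1 in [period 1,period 4].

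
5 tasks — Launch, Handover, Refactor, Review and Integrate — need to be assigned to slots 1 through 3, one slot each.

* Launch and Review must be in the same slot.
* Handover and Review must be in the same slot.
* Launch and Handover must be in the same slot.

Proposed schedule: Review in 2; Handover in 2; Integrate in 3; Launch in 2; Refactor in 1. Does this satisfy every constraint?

Yes

Launch and Review must be in the same slot — holds.
Launch and Handover must be in the same slot — holds.
Handover and Review must be in the same slot — holds.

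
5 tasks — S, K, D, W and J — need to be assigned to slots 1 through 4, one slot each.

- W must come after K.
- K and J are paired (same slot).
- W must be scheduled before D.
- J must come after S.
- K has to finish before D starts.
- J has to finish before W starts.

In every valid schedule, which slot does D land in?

4

Precedence pushes D to at least 4.
So D is pinned to 4.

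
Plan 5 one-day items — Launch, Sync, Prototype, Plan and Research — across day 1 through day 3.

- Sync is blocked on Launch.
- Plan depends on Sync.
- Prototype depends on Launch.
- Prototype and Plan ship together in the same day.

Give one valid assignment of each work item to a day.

Prototype in day 3; Launch in day 1; Plan in day 3; Research in day 1; Sync in day 2

Checking: Launch(day 1) before Sync(day 2); Launch(day 1) before Prototype(day 3); Sync(day 2) before Plan(day 3); Prototype = Plan = day 3.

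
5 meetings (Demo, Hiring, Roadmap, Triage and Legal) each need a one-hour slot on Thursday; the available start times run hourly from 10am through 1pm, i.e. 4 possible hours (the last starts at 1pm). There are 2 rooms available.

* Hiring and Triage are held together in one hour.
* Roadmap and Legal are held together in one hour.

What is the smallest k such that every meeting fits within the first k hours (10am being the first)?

With at most 2 per hour and 5 meetings, at least 3 hours are needed.
3 works (last occupied hour: 12pm): for example Triage -> 11am; Hiring -> 11am; Roadmap -> 12pm; Legal -> 12pm; Demo -> 10am.

3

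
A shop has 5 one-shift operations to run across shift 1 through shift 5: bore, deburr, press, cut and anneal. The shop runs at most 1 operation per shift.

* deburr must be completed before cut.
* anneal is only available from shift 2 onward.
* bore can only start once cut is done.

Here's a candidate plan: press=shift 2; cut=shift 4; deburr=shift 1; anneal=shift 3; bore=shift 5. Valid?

bore can only start once cut is done — holds.
anneal is only available from shift 2 onward — holds.
deburr must be completed before cut — holds.
The shop runs at most 1 operation per shift — holds.

Yes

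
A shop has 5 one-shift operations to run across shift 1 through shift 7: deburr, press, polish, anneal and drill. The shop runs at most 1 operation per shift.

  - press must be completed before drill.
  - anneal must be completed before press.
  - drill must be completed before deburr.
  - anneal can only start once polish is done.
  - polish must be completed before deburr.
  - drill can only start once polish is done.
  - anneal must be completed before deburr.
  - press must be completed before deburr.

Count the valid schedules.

Splitting on deburr: it can be shift 5 (1), shift 6 (5), shift 7 (15). Listing each branch's schedules as (press, polish, anneal, drill) by shift number:
deburr=shift 5: (3,1,2,4) — 1.
deburr=shift 6: (3,1,2,4) (3,1,2,5) (4,1,2,5) (4,1,3,5) (4,2,3,5) — 5.
deburr=shift 7: (3,1,2,4) (3,1,2,5) (3,1,2,6) (4,1,2,5) (4,1,2,6) (4,1,3,5) (4,1,3,6) (4,2,3,5) (4,2,3,6) (5,1,2,6) (5,1,3,6) (5,1,4,6) (5,2,3,6) (5,2,4,6) (5,3,4,6) — 15.
Summing: 1 + 5 + 15 = 21.

21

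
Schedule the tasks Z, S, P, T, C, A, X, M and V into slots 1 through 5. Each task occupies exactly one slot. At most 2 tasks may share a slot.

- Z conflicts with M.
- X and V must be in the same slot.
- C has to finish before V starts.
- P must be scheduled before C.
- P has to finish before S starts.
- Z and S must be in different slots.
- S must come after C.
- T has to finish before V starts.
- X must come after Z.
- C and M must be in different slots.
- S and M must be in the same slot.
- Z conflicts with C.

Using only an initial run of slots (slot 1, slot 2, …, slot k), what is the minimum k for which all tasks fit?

5

The precedence chain requires at least 3 distinct slots.
With at most 2 per slot and 9 tasks, at least 5 slots are needed.
5 works (last occupied slot: 5): for example M -> 3; S -> 3; A -> 5; T -> 2; V -> 4; P -> 1; Z -> 1; C -> 2; X -> 4.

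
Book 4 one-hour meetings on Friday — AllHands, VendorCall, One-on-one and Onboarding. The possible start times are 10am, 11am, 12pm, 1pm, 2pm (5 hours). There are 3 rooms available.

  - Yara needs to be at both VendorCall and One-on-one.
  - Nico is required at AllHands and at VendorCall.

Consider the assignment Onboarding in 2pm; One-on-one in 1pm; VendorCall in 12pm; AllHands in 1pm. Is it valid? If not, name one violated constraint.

There are 3 rooms available — holds.
Nico is required at AllHands and at VendorCall — holds.
Yara needs to be at both VendorCall and One-on-one — holds.

Valid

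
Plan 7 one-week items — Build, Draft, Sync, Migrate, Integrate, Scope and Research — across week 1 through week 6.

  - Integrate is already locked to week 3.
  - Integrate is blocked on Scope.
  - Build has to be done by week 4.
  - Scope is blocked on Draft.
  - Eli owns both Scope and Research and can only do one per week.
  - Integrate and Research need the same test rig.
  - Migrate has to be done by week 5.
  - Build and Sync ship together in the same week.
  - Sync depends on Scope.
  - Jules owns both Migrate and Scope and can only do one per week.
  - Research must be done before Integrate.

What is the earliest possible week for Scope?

Precedence pushes Scope to at least week 2; downstream work caps Scope at week 2.
Scope at week 2 is achievable: Sync in week 3; Scope in week 2; Draft in week 1; Research in week 1; Migrate in week 1; Integrate in week 3; Build in week 3.

week 2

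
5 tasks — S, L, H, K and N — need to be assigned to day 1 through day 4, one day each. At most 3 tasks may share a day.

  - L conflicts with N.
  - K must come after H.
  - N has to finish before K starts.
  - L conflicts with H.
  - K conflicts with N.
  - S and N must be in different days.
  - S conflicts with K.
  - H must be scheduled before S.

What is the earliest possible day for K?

Precedence pushes K to at least day 2.
K at day 2 is achievable: H -> day 1, N -> day 1, S -> day 3, L -> day 2, K -> day 2.

day 2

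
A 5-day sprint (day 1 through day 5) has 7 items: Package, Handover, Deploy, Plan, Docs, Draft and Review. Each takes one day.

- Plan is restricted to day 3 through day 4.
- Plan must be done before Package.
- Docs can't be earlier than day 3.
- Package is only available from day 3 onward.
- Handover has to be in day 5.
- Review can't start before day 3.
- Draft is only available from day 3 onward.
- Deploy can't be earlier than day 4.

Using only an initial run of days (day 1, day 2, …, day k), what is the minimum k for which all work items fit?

The precedence chain requires at least 2 distinct days.
Handover can't be placed before day 5, so the schedule must run through at least day 5.
5 works (last occupied day: day 5): for example Docs=day 3, Deploy=day 4, Review=day 3, Package=day 4, Plan=day 3, Handover=day 5, Draft=day 3.

5 days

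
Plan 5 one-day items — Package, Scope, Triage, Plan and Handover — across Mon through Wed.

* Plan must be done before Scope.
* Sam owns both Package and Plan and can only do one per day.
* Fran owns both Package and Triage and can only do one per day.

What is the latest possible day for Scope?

Wed

Precedence pushes Scope to at least Tue.
Scope at Wed is achievable: Handover in Mon; Triage in Mon; Package in Tue; Scope in Wed; Plan in Mon.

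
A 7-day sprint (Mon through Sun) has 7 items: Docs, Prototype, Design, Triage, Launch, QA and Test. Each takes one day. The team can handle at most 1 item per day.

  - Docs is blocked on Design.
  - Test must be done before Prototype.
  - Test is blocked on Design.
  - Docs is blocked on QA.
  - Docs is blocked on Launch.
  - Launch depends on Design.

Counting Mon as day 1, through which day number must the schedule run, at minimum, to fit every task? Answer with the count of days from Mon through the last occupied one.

The precedence chain requires at least 3 distinct days.
With at most 1 per day and 7 tasks, at least 7 days are needed.
7 works (last occupied day: Sun): for example Launch=Tue, Prototype=Sat, Docs=Thu, Test=Fri, Triage=Sun, Design=Mon, QA=Wed.

7 days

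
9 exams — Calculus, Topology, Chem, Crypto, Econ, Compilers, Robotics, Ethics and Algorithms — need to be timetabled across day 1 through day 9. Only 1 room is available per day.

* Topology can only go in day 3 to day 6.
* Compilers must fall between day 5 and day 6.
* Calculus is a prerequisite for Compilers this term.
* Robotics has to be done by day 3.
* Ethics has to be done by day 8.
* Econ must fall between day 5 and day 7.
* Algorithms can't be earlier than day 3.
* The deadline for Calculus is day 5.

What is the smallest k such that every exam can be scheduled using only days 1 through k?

The precedence chain requires at least 2 distinct days.
With at most 1 per day and 9 exams, at least 9 days are needed.
Econ can't be placed before day 5, so the schedule must run through at least day 5.
9 works (last occupied day: day 9): for example Compilers -> day 5, Econ -> day 6, Ethics -> day 7, Robotics -> day 1, Calculus -> day 2, Crypto -> day 9, Chem -> day 8, Topology -> day 3, Algorithms -> day 4.

9 days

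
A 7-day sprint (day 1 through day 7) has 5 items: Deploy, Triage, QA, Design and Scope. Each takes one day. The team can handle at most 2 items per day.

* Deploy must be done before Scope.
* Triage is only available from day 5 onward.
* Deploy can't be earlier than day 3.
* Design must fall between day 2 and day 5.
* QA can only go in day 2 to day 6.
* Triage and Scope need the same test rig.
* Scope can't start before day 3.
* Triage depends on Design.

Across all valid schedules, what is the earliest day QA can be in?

QA is available from day 2; QA's own window allows nothing later than day 6.
QA at day 2 is achievable: Triage=day 5, Scope=day 4, Deploy=day 3, Design=day 2, QA=day 2.

day 2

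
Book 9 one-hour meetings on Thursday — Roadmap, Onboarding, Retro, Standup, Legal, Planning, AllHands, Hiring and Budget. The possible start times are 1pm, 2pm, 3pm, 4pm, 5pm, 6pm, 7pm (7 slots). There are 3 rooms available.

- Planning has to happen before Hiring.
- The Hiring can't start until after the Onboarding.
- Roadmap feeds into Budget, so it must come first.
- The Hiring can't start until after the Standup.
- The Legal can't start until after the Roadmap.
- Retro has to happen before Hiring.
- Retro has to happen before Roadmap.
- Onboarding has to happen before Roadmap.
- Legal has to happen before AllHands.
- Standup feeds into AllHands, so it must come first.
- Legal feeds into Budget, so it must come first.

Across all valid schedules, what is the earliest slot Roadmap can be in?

Precedence pushes Roadmap to at least 2pm; downstream work caps Roadmap at 5pm.
Roadmap at 2pm is achievable: Legal -> 3pm; Budget -> 4pm; Retro -> 1pm; Planning -> 2pm; Hiring -> 3pm; AllHands -> 4pm; Standup -> 1pm; Roadmap -> 2pm; Onboarding -> 1pm.

2pm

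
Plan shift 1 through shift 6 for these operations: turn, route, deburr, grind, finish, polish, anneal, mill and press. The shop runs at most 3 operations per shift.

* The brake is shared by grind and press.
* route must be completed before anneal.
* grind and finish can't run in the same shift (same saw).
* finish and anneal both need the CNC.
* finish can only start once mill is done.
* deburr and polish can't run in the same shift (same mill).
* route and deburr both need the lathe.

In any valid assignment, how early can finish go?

Precedence pushes finish to at least shift 2.
finish at shift 2 is achievable: grind -> shift 3; deburr -> shift 2; route -> shift 1; polish -> shift 3; press -> shift 2; turn -> shift 1; finish -> shift 2; anneal -> shift 3; mill -> shift 1.

shift 2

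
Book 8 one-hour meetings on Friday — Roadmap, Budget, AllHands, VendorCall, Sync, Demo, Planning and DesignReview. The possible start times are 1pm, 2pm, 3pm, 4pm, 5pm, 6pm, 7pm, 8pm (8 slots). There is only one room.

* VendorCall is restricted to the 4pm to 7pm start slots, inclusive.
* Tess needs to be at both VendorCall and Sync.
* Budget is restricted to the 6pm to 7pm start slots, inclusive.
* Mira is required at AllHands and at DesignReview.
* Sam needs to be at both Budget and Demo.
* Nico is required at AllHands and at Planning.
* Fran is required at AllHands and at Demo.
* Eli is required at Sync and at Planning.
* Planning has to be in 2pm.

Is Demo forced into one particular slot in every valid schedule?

Demo can be 1pm (e.g. Sync=7pm; Roadmap=3pm; Planning=2pm; Budget=6pm; VendorCall=4pm; Demo=1pm; AllHands=5pm; DesignReview=8pm) or 3pm (e.g. DesignReview -> 8pm; Budget -> 6pm; Demo -> 3pm; VendorCall -> 4pm; AllHands -> 5pm; Sync -> 7pm; Planning -> 2pm; Roadmap -> 1pm).

No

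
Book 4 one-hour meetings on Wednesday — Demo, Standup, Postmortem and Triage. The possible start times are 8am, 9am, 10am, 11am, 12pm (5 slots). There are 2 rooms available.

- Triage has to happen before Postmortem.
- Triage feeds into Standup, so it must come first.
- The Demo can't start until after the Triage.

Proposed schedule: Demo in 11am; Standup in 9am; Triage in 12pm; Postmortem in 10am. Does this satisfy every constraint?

Invalid. Triage feeds into Standup, so it must come first.

Triage feeds into Standup, so it must come first — violated.
Triage has to happen before Postmortem — violated.
The Demo can't start until after the Triage — violated.
There are 2 rooms available — holds.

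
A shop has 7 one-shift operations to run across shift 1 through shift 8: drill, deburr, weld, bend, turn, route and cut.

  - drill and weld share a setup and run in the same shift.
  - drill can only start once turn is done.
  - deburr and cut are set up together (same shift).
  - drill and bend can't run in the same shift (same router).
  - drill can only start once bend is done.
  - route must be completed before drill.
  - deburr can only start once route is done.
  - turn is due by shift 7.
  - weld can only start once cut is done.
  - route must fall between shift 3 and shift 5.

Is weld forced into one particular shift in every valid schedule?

weld can be shift 5 (e.g. drill in shift 5; bend in shift 1; turn in shift 1; deburr in shift 4; cut in shift 4; weld in shift 5; route in shift 3) or shift 6 (e.g. weld in shift 6, deburr in shift 4, bend in shift 1, drill in shift 6, turn in shift 1, route in shift 3, cut in shift 4).

No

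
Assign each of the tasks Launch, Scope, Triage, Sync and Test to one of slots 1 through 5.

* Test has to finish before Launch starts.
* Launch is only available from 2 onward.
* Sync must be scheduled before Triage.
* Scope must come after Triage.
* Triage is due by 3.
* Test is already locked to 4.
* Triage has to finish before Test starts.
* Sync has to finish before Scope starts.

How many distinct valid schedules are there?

7

Splitting on Scope: it can be 3 (1), 4 (3), 5 (3). Listing each branch's schedules as (Launch, Triage, Sync, Test):
Scope=3: (5,2,1,4) — 1.
Scope=4: (5,2,1,4) (5,3,1,4) (5,3,2,4) — 3.
Scope=5: (5,2,1,4) (5,3,1,4) (5,3,2,4) — 3.
Summing: 1 + 3 + 3 = 7.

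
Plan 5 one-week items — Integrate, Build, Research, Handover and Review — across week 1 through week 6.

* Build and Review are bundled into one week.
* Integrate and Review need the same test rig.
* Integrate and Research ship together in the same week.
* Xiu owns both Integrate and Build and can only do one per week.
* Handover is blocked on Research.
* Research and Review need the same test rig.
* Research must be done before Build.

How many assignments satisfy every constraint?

Splitting on Integrate: it can be week 1 (25), week 2 (16), week 3 (9), week 4 (4), week 5 (1). Listing each branch's schedules as (Build, Research, Handover, Review) by week number:
Integrate=week 1: (2,1,2,2) (2,1,3,2) (2,1,4,2) (2,1,5,2) (2,1,6,2) (3,1,2,3) (3,1,3,3) (3,1,4,3) (3,1,5,3) (3,1,6,3) (4,1,2,4) (4,1,3,4) (4,1,4,4) (4,1,5,4) (4,1,6,4) (5,1,2,5) (5,1,3,5) (5,1,4,5) (5,1,5,5) (5,1,6,5) (6,1,2,6) (6,1,3,6) (6,1,4,6) (6,1,5,6) (6,1,6,6) — 25.
Integrate=week 2: (3,2,3,3) (3,2,4,3) (3,2,5,3) (3,2,6,3) (4,2,3,4) (4,2,4,4) (4,2,5,4) (4,2,6,4) (5,2,3,5) (5,2,4,5) (5,2,5,5) (5,2,6,5) (6,2,3,6) (6,2,4,6) (6,2,5,6) (6,2,6,6) — 16.
Integrate=week 3: (4,3,4,4) (4,3,5,4) (4,3,6,4) (5,3,4,5) (5,3,5,5) (5,3,6,5) (6,3,4,6) (6,3,5,6) (6,3,6,6) — 9.
Integrate=week 4: (5,4,5,5) (5,4,6,5) (6,4,5,6) (6,4,6,6) — 4.
Integrate=week 5: (6,5,6,6) — 1.
Summing: 25 + 16 + 9 + 4 + 1 = 55.

55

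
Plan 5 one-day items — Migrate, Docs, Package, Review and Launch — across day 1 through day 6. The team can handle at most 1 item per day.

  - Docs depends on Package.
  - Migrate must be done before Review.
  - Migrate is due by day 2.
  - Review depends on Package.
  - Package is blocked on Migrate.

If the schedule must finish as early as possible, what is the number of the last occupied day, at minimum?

The precedence chain requires at least 3 distinct days.
With at most 1 per day and 5 tasks, at least 5 days are needed.
5 works (last occupied day: day 5): for example Docs=day 4, Launch=day 5, Review=day 3, Package=day 2, Migrate=day 1.

day 5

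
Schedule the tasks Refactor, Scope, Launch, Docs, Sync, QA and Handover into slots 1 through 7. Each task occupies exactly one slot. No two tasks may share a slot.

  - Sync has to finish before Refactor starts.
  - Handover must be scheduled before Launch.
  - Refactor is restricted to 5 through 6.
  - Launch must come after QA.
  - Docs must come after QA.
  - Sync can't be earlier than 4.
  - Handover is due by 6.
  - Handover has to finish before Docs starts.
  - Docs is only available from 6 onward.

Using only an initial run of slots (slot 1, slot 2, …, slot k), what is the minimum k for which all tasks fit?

The precedence chain requires at least 2 distinct slots.
With at most 1 per slot and 7 tasks, at least 7 slots are needed.
Docs can't be placed before 6, so the schedule must run through at least slot 6.
7 works (last occupied slot: 7): for example Docs -> 6; Scope -> 7; Sync -> 4; Refactor -> 5; QA -> 2; Launch -> 3; Handover -> 1.

7 slots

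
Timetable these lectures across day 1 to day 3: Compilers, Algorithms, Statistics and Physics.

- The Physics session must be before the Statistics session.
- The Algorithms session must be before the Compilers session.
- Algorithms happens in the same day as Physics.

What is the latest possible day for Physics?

day 2

Downstream work caps Physics at day 2.
Physics at day 2 is achievable: Compilers in day 3, Statistics in day 3, Physics in day 2, Algorithms in day 2.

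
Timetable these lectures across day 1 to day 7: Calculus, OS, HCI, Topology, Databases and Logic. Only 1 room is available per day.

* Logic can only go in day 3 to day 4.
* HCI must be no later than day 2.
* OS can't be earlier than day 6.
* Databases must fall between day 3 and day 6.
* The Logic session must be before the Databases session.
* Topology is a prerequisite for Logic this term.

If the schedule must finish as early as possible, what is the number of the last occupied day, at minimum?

The precedence chain requires at least 3 distinct days.
With at most 1 per day and 6 lectures, at least 6 days are needed.
OS can't be placed before day 6, so the schedule must run through at least day 6.
6 works (last occupied day: day 6): for example HCI in day 1, OS in day 6, Databases in day 4, Logic in day 3, Calculus in day 5, Topology in day 2.

day 6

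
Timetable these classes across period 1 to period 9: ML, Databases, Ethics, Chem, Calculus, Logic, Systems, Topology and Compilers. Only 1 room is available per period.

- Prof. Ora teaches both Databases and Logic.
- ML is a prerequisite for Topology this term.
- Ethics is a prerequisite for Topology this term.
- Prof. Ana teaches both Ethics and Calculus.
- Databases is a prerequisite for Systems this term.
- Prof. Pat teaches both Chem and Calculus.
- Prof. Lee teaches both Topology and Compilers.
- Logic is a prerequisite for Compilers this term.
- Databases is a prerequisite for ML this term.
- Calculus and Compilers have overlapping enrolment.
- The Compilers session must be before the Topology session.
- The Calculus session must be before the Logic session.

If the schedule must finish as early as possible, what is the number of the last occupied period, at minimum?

The precedence chain requires at least 4 distinct periods.
With at most 1 per period and 9 classes, at least 9 periods are needed.
9 works (last occupied period: period 9): for example Systems=period 8; ML=period 2; Logic=period 4; Calculus=period 3; Databases=period 1; Ethics=period 6; Topology=period 7; Compilers=period 5; Chem=period 9.

period 9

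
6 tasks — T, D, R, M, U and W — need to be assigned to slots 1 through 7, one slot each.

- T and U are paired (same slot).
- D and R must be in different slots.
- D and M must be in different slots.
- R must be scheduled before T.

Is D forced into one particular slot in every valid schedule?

No

D can be 1 (e.g. M=2; W=1; U=3; T=3; R=2; D=1) or 2 (e.g. M -> 1, T -> 2, W -> 1, D -> 2, R -> 1, U -> 2).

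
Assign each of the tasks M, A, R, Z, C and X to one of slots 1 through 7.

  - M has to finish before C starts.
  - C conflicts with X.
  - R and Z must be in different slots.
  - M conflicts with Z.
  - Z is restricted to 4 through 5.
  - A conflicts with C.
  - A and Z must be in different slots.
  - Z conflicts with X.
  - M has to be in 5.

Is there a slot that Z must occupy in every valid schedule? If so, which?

4

Z's window is 4–5.
M is fixed at 5, and Z can't share a slot with M.
So Z must be 4.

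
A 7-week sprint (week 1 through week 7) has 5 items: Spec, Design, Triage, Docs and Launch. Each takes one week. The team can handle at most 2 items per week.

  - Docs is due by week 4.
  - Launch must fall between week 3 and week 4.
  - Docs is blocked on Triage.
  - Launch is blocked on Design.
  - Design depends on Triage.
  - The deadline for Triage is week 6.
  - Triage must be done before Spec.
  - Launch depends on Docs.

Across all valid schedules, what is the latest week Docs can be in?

Precedence pushes Docs to at least week 2; Docs's own window allows nothing later than week 4; downstream work caps Docs at week 3.
Docs at week 3 is achievable: Launch -> week 4, Spec -> week 2, Design -> week 2, Triage -> week 1, Docs -> week 3.

week 3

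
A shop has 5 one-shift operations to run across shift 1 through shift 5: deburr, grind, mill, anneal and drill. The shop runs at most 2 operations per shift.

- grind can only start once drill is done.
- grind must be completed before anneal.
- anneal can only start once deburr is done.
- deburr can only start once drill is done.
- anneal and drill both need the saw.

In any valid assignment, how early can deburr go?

Precedence pushes deburr to at least shift 2; downstream work caps deburr at shift 4.
deburr at shift 2 is achievable: drill in shift 1; mill in shift 1; grind in shift 2; deburr in shift 2; anneal in shift 3.

shift 2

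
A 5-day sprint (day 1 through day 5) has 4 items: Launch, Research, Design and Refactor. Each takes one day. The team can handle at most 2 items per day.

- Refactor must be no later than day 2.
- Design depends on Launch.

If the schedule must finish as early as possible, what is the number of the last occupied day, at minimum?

day 2

The precedence chain requires at least 2 distinct days.
With at most 2 per day and 4 tasks, at least 2 days are needed.
2 works (last occupied day: day 2): for example Refactor in day 2, Research in day 1, Launch in day 1, Design in day 2.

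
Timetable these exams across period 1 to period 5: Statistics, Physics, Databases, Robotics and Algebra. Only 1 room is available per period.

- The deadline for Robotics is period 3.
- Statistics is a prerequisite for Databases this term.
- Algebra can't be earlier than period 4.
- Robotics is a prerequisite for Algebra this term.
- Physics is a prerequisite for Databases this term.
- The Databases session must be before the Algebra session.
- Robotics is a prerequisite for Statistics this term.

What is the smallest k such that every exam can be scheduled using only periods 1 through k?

5

The precedence chain requires at least 4 distinct periods.
With at most 1 per period and 5 exams, at least 5 periods are needed.
5 works (last occupied period: period 5): for example Algebra -> period 5; Robotics -> period 1; Statistics -> period 2; Physics -> period 3; Databases -> period 4.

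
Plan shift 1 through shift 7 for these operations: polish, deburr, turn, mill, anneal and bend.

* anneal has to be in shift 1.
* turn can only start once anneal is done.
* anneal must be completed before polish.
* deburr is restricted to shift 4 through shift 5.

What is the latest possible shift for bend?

bend at shift 7 is achievable: polish=shift 2; mill=shift 1; bend=shift 7; turn=shift 2; anneal=shift 1; deburr=shift 4.

shift 7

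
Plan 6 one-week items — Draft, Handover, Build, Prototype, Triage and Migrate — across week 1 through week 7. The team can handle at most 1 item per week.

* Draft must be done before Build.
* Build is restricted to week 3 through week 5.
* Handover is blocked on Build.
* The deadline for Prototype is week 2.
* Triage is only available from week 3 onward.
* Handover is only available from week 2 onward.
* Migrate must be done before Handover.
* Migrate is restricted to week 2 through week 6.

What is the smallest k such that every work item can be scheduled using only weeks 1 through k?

6

The precedence chain requires at least 3 distinct weeks.
With at most 1 per week and 6 work items, at least 6 weeks are needed.
Propagating the time windows through the other constraints, Handover can't land before week 4, so the schedule must run through at least week 4.
6 works (last occupied week: week 6): for example Prototype=week 1, Draft=week 2, Handover=week 6, Triage=week 4, Migrate=week 5, Build=week 3.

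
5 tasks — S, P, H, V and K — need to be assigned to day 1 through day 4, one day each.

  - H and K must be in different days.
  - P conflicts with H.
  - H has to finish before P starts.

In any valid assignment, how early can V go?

day 1

V at day 1 is achievable: P in day 2; K in day 2; V in day 1; H in day 1; S in day 1.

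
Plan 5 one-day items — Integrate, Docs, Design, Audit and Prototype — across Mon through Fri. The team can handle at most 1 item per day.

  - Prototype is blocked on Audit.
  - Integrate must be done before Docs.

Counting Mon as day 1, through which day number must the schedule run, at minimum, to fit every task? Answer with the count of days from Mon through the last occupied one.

The precedence chain requires at least 2 distinct days.
With at most 1 per day and 5 tasks, at least 5 days are needed.
5 works (last occupied day: Fri): for example Docs in Tue; Audit in Wed; Design in Fri; Prototype in Thu; Integrate in Mon.

5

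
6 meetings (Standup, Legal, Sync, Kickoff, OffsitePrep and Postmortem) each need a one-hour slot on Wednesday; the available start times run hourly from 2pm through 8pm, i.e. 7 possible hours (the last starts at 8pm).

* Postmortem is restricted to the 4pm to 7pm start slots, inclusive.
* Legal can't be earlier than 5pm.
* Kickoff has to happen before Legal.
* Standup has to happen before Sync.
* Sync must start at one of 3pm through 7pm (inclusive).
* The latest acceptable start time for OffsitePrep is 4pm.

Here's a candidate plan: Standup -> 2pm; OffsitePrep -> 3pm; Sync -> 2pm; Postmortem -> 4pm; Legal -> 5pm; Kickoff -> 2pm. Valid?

Kickoff has to happen before Legal — holds.
Sync must start at one of 3pm through 7pm (inclusive) — violated.
Standup has to happen before Sync — violated.
The latest acceptable start time for OffsitePrep is 4pm — holds.
Legal can't be earlier than 5pm — holds.
Postmortem is restricted to the 4pm to 7pm start slots, inclusive — holds.

Invalid. Sync must start at one of 3pm through 7pm (inclusive).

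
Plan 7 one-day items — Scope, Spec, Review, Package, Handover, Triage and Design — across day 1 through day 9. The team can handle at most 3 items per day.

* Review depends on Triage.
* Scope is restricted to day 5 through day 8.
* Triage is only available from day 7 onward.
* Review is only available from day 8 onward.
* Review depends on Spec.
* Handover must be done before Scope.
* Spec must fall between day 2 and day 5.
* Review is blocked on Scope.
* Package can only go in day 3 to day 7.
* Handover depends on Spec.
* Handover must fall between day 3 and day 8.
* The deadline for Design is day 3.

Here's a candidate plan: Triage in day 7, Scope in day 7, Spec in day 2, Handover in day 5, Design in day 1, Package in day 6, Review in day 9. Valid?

The deadline for Design is day 3 — holds.
Package can only go in day 3 to day 7 — holds.
Review is only available from day 8 onward — holds.
Handover depends on Spec — holds.
Handover must fall between day 3 and day 8 — holds.
Triage is only available from day 7 onward — holds.
The team can handle at most 3 items per day — holds.
Spec must fall between day 2 and day 5 — holds.
Review is blocked on Scope — holds.
Scope is restricted to day 5 through day 8 — holds.
Handover must be done before Scope — holds.
Review depends on Spec — holds.
Review depends on Triage — holds.

Yes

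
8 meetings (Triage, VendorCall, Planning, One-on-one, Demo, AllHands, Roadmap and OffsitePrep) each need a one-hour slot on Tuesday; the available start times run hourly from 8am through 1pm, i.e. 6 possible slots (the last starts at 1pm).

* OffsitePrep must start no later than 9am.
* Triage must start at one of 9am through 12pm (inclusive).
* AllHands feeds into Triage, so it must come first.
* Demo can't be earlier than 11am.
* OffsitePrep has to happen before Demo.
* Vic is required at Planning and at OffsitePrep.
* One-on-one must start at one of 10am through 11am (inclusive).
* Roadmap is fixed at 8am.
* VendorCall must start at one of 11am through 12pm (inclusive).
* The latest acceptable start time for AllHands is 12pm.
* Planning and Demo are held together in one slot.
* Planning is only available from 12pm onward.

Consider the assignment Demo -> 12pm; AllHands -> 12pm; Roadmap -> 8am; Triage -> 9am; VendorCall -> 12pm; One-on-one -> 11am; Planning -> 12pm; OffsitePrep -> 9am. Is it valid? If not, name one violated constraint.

Invalid. AllHands feeds into Triage, so it must come first.

VendorCall must start at one of 11am through 12pm (inclusive) — holds.
Planning is only available from 12pm onward — holds.
AllHands feeds into Triage, so it must come first — violated.
Vic is required at Planning and at OffsitePrep — holds.
The latest acceptable start time for AllHands is 12pm — holds.
Planning and Demo are held together in one slot — holds.
OffsitePrep must start no later than 9am — holds.
Roadmap is fixed at 8am — holds.
Demo can't be earlier than 11am — holds.
OffsitePrep has to happen before Demo — holds.
One-on-one must start at one of 10am through 11am (inclusive) — holds.
Triage must start at one of 9am through 12pm (inclusive) — holds.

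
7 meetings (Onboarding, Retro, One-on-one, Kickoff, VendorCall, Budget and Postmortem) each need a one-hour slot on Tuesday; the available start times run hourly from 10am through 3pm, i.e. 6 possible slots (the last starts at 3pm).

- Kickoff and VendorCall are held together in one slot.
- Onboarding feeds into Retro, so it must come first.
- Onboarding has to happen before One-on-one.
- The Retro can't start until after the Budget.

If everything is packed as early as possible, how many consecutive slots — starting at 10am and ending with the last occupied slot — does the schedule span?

The precedence chain requires at least 2 distinct slots.
2 works (last occupied slot: 11am): for example Onboarding=10am; One-on-one=11am; Budget=10am; VendorCall=10am; Kickoff=10am; Retro=11am; Postmortem=10am.

2 slots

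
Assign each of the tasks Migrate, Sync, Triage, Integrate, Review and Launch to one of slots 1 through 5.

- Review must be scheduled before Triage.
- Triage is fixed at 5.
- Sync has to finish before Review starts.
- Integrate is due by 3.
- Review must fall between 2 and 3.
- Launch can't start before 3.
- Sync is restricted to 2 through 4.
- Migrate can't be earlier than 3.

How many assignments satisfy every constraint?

Splitting on Migrate: it can be 3 (9), 4 (9), 5 (9). Listing each branch's schedules as (Sync, Triage, Integrate, Review, Launch):
Migrate=3: (2,5,1,3,3) (2,5,1,3,4) (2,5,1,3,5) (2,5,2,3,3) (2,5,2,3,4) (2,5,2,3,5) (2,5,3,3,3) (2,5,3,3,4) (2,5,3,3,5) — 9.
Migrate=4: (2,5,1,3,3) (2,5,1,3,4) (2,5,1,3,5) (2,5,2,3,3) (2,5,2,3,4) (2,5,2,3,5) (2,5,3,3,3) (2,5,3,3,4) (2,5,3,3,5) — 9.
Migrate=5: (2,5,1,3,3) (2,5,1,3,4) (2,5,1,3,5) (2,5,2,3,3) (2,5,2,3,4) (2,5,2,3,5) (2,5,3,3,3) (2,5,3,3,4) (2,5,3,3,5) — 9.
Summing: 9 + 9 + 9 = 27.

27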